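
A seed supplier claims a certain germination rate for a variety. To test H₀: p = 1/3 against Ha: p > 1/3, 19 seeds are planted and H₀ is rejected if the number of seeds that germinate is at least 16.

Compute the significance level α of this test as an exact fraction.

The Type I error probability is α = P(S ≥ 16) computed under H₀, where S ~ Binomial(19, 1/3).
P(S ≥ 16) = Σ_{j=16}^{19} C(19,j)·(1/3)^j·(2/3)^{19-j} = 2825/387420489.

2825/387420489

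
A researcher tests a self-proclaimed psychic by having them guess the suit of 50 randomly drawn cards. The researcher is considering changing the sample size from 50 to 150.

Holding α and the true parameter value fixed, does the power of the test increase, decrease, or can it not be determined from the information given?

More data shrinks sampling variability; the test statistic under Ha concentrates further from the null value, making rejection more likely.
Since power = 1 − β and β decreases, power increases.

It increases.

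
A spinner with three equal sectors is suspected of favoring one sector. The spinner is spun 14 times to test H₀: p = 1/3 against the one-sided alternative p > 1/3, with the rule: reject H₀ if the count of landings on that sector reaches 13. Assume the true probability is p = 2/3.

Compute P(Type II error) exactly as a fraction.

4651897/4782969

A Type II error is failing to reject when Ha holds: with p = 2/3, β = P(Y ≤ 12).
Adding the binomial probabilities P(Y=0)+…+P(Y=12) at p = 2/3 gives 4651897/4782969.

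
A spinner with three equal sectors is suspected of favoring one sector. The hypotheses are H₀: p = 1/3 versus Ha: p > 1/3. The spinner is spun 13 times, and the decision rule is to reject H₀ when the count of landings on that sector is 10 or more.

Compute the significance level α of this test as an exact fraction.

α = P(reject H₀ | H₀ true) = P(X ≥ 10 | p = 1/3), with X ~ Binomial(13, 1/3).
Adding the binomial terms for j = 10 through 13 with p = 1/3 yields 2627/1594323.

2627/1594323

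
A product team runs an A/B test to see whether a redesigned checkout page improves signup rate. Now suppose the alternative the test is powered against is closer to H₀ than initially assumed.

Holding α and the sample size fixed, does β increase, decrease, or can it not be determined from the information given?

A smaller true effect puts the Ha sampling distribution closer to H₀, so more of it falls in the non-rejection region.

It increases.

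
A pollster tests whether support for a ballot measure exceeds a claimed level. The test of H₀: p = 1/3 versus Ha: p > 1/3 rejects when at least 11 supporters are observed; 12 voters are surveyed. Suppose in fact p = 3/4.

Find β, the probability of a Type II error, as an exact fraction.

β = P(fail to reject H₀ | Ha true) = P(K ≤ 10 | p = 3/4), K ~ Binomial(12, 3/4).
Equivalently, β = 1 − P(K ≥ 11) = 14120011/16777216.

14120011/16777216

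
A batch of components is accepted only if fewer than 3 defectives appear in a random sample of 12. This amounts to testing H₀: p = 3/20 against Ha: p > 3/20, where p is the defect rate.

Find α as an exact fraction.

216417823765749/819200000000000

The significance level is the probability, assuming p = 3/20, of seeing 3 or more defectives in 12 draws.
Via the complement, α = 1 − Σ_{j=0}^{2} C(12,j)(3/20)^j(17/20)^{12-j} = 216417823765749/819200000000000.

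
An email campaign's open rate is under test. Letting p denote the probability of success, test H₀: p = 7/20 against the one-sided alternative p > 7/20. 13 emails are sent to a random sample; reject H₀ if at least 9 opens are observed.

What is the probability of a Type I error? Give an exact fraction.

206011579958513/16384000000000000

The Type I error probability is α = P(X ≥ 9) computed under H₀, where X ~ Binomial(13, 7/20).
Summing C(13,j)(7/20)^j(13/20)^{13−j} for j = 9,…,13 gives 206011579958513/16384000000000000.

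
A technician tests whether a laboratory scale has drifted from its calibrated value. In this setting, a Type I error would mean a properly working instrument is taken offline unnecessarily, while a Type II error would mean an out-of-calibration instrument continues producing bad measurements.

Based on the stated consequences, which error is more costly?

The Type II consequence (an out-of-calibration instrument continues producing bad measurements) is more severe than the Type I consequence (a properly working instrument is taken offline unnecessarily).

Type II error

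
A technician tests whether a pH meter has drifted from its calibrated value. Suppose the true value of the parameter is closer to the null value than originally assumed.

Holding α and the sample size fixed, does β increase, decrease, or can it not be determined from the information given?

A smaller departure from H₀ means the test statistic under Ha is distributed closer to where it would be under H₀; rejection becomes less likely.

It increases.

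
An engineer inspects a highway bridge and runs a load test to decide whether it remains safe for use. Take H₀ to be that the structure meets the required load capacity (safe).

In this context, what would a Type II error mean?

A Type II error would mean concluding that the structure meets the required load capacity (safe) (or at least failing to establish that the structure is structurally deficient) when in fact the structure is structurally deficient.

A Type II error is failing to reject H₀ when H₀ is false.
Here that means keeping the structure open when actually the structure is structurally deficient.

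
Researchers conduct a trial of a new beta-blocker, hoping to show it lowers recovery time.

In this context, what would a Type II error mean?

A Type II error would mean concluding that the drug has no effect on recovery time (or at least failing to establish that the drug lowers recovery time) when in fact the drug lowers recovery time.

With the conventional null hypothesis that the drug has no effect on recovery time:
A Type II error is failing to reject H₀ when H₀ is false.
Here that means concluding there is insufficient evidence that the drug works when actually the drug lowers recovery time.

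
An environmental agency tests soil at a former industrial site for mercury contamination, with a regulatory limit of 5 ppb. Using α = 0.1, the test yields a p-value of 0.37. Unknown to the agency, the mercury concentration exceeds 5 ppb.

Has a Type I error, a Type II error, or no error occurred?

Type II error

The conventional null hypothesis is that the mercury concentration is at or below 5 ppb (safe).
Since p = 0.37 ≥ α = 0.1, H₀ is not rejected.
H₀ is false (actually the mercury concentration exceeds 5 ppb).
Failing to reject a false H₀ is a Type II error.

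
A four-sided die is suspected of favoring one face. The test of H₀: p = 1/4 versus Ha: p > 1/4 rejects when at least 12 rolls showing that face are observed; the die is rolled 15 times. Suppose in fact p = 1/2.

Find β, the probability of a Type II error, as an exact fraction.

A Type II error is failing to reject when Ha holds: with p = 1/2, β = P(X ≤ 11).
Summing C(15,j)·(1/2)^j·(1/2)^{15-j} for j = 0..11 gives 503/512.

503/512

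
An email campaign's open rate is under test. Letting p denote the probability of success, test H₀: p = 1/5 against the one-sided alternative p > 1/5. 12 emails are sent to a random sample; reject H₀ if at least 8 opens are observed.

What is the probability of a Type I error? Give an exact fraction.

The Type I error probability is α = P(X ≥ 8) computed under H₀, where X ~ Binomial(12, 1/5).
P(X ≥ 8) = Σ_{j=8}^{12} C(12,j)·(1/5)^j·(4/5)^{12-j} = 28381/48828125.

28381/48828125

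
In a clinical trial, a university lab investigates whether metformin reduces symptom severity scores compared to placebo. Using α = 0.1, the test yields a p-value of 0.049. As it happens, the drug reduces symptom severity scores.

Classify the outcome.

No error (correct decision).

The conventional null hypothesis is that the drug has no effect on symptom severity scores.
Since p = 0.049 < α = 0.1, H₀ is rejected.
H₀ is false (actually the drug reduces symptom severity scores).
The decision matches the true state — no error.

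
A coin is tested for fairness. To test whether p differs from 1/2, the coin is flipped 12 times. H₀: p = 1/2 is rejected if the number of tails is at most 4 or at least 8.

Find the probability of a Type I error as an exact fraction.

α = P(X ≤ 4 or X ≥ 8 | p = 1/2), X ~ Binomial(12, 1/2).
Each tail has probability (1 + 12 + 66 + 220 + 495)/4096; doubling gives α = 1588/4096 = 397/1024.

397/1024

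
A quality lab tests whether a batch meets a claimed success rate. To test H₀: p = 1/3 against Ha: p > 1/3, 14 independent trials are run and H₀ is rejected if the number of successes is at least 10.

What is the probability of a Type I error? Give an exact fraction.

α = P(reject H₀ | H₀ true) = P(Y ≥ 10 | p = 1/3), with Y ~ Binomial(14, 1/3).
Summing C(14,j)(1/3)^j(2/3)^{14−j} for j = 10,…,14 gives 19321/4782969.

19321/4782969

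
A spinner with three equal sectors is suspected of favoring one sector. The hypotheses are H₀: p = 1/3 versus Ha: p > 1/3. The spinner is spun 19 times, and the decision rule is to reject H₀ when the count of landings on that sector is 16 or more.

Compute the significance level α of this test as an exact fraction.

2825/387420489

The Type I error probability is α = P(S ≥ 16) computed under H₀, where S ~ Binomial(19, 1/3).
Adding the binomial terms for j = 16 through 19 with p = 1/3 yields 2825/387420489.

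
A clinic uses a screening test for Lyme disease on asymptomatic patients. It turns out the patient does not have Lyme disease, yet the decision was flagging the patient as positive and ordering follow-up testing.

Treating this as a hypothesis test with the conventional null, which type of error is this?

The null hypothesis here is that the patient does not have Lyme disease.
'Flagging the patient as positive and ordering follow-up testing' corresponds to rejecting H₀.
H₀ was rejected but H₀ is true — a Type I error (false positive).

Type I error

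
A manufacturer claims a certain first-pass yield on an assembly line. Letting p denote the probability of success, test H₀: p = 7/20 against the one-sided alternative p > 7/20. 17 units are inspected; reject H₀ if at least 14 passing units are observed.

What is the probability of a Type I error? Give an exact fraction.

56496660191394549/655360000000000000000

Under H₀, S ~ Binomial(17, 7/20), and α = P(S ≥ 14).
Summing C(17,j)(7/20)^j(13/20)^{17−j} for j = 14,…,17 gives 56496660191394549/655360000000000000000.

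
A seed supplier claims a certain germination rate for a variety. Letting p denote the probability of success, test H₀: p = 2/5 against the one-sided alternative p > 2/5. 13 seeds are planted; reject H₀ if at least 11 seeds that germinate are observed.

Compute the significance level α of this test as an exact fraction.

1605632/1220703125

Under H₀, Y ~ Binomial(13, 2/5), and α = P(Y ≥ 11).
Summing C(13,j)(2/5)^j(3/5)^{13−j} for j = 11,…,13 gives 1605632/1220703125.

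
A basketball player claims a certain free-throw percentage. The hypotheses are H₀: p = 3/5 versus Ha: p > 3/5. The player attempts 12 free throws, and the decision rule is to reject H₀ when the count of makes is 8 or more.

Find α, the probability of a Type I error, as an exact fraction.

21395421/48828125

α = P(reject H₀ | H₀ true) = P(K ≥ 8 | p = 3/5), with K ~ Binomial(12, 3/5).
Summing C(12,j)(3/5)^j(2/5)^{12−j} for j = 8,…,12 gives 21395421/48828125.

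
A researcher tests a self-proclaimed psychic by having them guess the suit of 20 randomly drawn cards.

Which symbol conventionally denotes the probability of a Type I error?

α

P(Type I error) = P(reject H₀ | H₀ true) = α, the significance level.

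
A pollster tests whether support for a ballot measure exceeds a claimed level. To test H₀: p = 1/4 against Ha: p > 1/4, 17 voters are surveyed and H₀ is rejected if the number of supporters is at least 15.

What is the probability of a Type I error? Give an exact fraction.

319/4294967296

α = P(reject H₀ | H₀ true) = P(X ≥ 15 | p = 1/4), with X ~ Binomial(17, 1/4).
P(X ≥ 15) = Σ_{j=15}^{17} C(17,j)·(1/4)^j·(3/4)^{17-j} = 319/4294967296.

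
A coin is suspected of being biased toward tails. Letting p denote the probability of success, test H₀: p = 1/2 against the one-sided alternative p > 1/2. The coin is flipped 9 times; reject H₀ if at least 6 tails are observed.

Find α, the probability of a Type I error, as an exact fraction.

65/256

Under H₀, X ~ Binomial(9, 1/2), and α = P(X ≥ 6).
Summing the upper tail: (84 + 36 + 9 + 1) / 2^9 = 130/512 = 65/256.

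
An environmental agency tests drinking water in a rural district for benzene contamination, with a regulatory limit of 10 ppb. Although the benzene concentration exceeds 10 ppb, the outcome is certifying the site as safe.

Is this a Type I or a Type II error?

The null hypothesis here is that the benzene concentration is at or below 10 ppb (safe).
'Certifying the site as safe' corresponds to failing to reject H₀.
H₀ was not rejected but H₀ is false — a Type II error (false negative).

Type II error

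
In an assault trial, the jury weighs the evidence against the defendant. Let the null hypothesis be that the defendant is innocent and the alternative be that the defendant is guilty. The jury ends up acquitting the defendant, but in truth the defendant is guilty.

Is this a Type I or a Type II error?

'Acquitting the defendant' corresponds to failing to reject H₀.
H₀ was not rejected but H₀ is false — a Type II error (false negative).

Type II error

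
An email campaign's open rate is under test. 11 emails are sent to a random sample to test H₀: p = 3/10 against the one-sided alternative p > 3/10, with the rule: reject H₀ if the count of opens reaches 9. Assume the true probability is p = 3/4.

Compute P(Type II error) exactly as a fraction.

2285053/4194304

β = P(fail to reject H₀ | Ha true) = P(Y ≤ 8 | p = 3/4), Y ~ Binomial(11, 3/4).
Adding the binomial probabilities P(Y=0)+…+P(Y=8) at p = 3/4 gives 2285053/4194304.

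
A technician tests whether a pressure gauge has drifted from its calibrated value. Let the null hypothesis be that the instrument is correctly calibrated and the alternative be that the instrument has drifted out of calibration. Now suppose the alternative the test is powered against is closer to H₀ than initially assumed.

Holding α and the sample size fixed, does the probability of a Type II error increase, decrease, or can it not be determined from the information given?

It increases.

A smaller departure from H₀ means the test statistic under Ha is distributed closer to where it would be under H₀; rejection becomes less likely.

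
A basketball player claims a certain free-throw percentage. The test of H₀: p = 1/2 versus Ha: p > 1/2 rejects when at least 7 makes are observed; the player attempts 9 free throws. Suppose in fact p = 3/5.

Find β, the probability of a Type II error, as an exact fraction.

β = P(fail to reject H₀ | Ha true) = P(K ≤ 6 | p = 3/5), K ~ Binomial(9, 3/5).
Adding the binomial probabilities P(K=0)+…+P(K=6) at p = 3/5 gives 1500416/1953125.

1500416/1953125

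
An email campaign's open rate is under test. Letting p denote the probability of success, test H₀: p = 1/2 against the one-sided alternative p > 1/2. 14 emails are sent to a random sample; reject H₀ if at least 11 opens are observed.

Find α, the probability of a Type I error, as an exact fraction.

Under H₀, S ~ Binomial(14, 1/2), and α = P(S ≥ 11).
P(S ≥ 11) = [C(14,11) + C(14,12) + C(14,13) + C(14,14)] / 2^14 = (364 + 91 + 14 + 1) / 16384 = 470/16384 = 235/8192.

235/8192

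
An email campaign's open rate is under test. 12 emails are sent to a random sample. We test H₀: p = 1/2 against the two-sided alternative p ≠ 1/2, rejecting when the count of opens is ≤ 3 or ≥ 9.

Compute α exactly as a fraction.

Under H₀, K ~ Binomial(12, 1/2); α is the probability of landing in either tail, P(K ≤ 3) + P(K ≥ 9).
The two tails are symmetric, so α = 2·(1 + 12 + 66 + 220)/2^12 = 598/4096 = 299/2048.

299/2048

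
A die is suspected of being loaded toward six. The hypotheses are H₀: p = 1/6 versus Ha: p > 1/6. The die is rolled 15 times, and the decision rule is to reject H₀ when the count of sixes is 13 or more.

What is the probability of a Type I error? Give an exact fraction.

2701/470184984576

The Type I error probability is α = P(X ≥ 13) computed under H₀, where X ~ Binomial(15, 1/6).
Adding the binomial terms for j = 13 through 15 with p = 1/6 yields 2701/470184984576.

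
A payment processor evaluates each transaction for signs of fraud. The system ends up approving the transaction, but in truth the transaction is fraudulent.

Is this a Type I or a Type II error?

Type II error

The null hypothesis here is that the transaction is legitimate.
'Approving the transaction' corresponds to failing to reject H₀.
H₀ was not rejected but H₀ is false — a Type II error (false negative).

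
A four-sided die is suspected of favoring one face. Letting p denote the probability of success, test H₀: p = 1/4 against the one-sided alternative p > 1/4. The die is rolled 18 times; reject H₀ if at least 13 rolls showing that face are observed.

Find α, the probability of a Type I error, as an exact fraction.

Under H₀, K ~ Binomial(18, 1/4), and α = P(K ≥ 13).
P(K ≥ 13) = Σ_{j=13}^{18} C(18,j)·(1/4)^j·(3/4)^{18-j} = 588337/17179869184.

588337/17179869184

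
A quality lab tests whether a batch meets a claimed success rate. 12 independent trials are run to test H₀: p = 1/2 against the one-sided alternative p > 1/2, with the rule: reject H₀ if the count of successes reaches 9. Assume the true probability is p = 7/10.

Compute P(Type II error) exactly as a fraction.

A Type II error is failing to reject when Ha holds: with p = 7/10, β = P(X ≤ 8).
Adding the binomial probabilities P(X=0)+…+P(X=8) at p = 7/10 gives 101496845313/200000000000.

101496845313/200000000000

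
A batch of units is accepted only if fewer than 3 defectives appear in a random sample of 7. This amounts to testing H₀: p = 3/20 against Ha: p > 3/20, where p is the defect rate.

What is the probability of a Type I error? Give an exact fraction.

The significance level is the probability, assuming p = 3/20, of seeing 3 or more defectives in 7 draws.
α = 1 − P(K ≤ 2) = 1 − 237116119/256000000 = 18883881/256000000.

18883881/256000000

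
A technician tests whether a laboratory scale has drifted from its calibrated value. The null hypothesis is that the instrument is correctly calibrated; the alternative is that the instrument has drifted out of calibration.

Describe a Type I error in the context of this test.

A Type I error is rejecting H₀ when H₀ is true.
Here that means pulling the instrument for recalibration when actually the instrument is correctly calibrated.

A Type I error would mean concluding that the instrument has drifted out of calibration when in fact the instrument is correctly calibrated.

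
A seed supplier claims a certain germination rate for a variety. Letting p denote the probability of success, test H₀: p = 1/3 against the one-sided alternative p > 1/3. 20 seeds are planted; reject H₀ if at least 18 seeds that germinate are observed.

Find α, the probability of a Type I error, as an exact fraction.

α = P(reject H₀ | H₀ true) = P(X ≥ 18 | p = 1/3), with X ~ Binomial(20, 1/3).
Summing C(20,j)(1/3)^j(2/3)^{20−j} for j = 18,…,20 gives 89/387420489.

89/387420489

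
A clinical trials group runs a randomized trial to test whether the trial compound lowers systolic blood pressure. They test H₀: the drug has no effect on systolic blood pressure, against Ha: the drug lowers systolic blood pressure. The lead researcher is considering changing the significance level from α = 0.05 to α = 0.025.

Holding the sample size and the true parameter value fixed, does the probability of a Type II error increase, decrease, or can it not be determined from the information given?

It increases.

A smaller α moves the rejection region further into the tail. With the alternative true, more outcomes now fall outside the rejection region, so failing to reject becomes more likely.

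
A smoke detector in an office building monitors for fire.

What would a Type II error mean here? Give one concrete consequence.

A Type II error would mean concluding that there is no fire (or at least failing to establish that there is a fire) when in fact there is a fire. Consequence: a real fire goes undetected.

With the conventional null hypothesis that there is no fire:
A Type II error is failing to reject H₀ when H₀ is false.
Here that means remaining silent when actually there is a fire.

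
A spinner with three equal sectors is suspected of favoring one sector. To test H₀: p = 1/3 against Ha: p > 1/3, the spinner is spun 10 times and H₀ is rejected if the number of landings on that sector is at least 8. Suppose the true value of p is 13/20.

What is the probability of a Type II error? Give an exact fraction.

A Type II error is failing to reject when Ha holds: with p = 13/20, β = P(S ≤ 7).
Summing C(10,j)·(13/20)^j·(7/20)^{10-j} for j = 0..7 gives 1890285078059/2560000000000.

1890285078059/2560000000000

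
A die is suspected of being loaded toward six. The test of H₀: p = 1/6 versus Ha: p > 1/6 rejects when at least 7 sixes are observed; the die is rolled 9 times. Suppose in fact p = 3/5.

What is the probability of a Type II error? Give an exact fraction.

1500416/1953125

β = P(fail to reject H₀ | Ha true) = P(S ≤ 6 | p = 3/5), S ~ Binomial(9, 3/5).
Equivalently, β = 1 − P(S ≥ 7) = 1500416/1953125.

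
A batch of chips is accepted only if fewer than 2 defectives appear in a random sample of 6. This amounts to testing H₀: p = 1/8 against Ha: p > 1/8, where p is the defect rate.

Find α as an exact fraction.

The significance level is the probability, assuming p = 1/8, of seeing 2 or more defectives in 6 draws.
α = 1 − P(X ≤ 1) = 1 − 218491/262144 = 43653/262144.

43653/262144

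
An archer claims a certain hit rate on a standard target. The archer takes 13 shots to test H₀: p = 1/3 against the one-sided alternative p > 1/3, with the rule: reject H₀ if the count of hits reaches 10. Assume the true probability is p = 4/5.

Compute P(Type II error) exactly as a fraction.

61688401/244140625

β = P(fail to reject H₀ | Ha true) = P(Y ≤ 9 | p = 4/5), Y ~ Binomial(13, 4/5).
Summing C(13,j)·(4/5)^j·(1/5)^{13-j} for j = 0..9 gives 61688401/244140625.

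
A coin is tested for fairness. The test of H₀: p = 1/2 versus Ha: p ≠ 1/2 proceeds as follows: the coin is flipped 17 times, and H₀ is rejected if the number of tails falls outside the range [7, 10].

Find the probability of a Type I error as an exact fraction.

10889/32768

The significance level is the null-hypothesis probability of the rejection region {≤6} ∪ {≥11}.
By symmetry, α = 2·P(K ≤ 6) = 2·(1 + 17 + 136 + 680 + 2380 + 6188 + 12376)/131072 = 43556/131072 = 10889/32768.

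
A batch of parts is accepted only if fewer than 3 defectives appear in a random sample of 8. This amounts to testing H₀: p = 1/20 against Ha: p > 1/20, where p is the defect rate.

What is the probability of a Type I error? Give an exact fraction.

148178379/25600000000

Under H₀, X ~ Binomial(8, 1/20); the Type I error rate is P(X ≥ 3).
Via the complement, α = 1 − Σ_{j=0}^{2} C(8,j)(1/20)^j(19/20)^{8-j} = 148178379/25600000000.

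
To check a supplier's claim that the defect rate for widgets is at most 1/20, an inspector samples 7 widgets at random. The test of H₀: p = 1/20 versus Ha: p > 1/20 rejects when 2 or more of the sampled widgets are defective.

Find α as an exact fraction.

28403547/640000000

α = P(reject H₀ | H₀ true) = P(K ≥ 2 | p = 1/20), K ~ Binomial(7, 1/20).
Via the complement, α = 1 − Σ_{j=0}^{1} C(7,j)(1/20)^j(19/20)^{7-j} = 28403547/640000000.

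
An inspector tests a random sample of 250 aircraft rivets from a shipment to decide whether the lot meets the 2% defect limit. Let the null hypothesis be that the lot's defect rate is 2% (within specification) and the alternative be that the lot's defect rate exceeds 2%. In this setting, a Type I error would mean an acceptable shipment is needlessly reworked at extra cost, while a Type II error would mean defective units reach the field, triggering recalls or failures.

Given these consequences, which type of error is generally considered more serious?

Type II error

The Type II consequence (defective units reach the field, triggering recalls or failures) is more severe than the Type I consequence (an acceptable shipment is needlessly reworked at extra cost).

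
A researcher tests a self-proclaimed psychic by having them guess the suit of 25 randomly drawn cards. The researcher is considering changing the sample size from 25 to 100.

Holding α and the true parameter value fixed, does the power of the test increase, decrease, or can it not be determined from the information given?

Increasing n separates the H₀ and Ha sampling distributions, so under Ha fewer outcomes land in the acceptance region.
Since power = 1 − β and β decreases, power increases.

It increases.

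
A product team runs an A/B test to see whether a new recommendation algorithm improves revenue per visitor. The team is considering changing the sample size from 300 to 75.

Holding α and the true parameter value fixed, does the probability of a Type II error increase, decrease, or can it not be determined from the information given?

A smaller sample increases the standard error, so the sampling distributions under H₀ and Ha overlap more.

It increases.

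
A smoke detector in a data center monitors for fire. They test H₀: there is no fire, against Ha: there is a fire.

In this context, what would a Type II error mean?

A Type II error is failing to reject H₀ when H₀ is false.
Here that means remaining silent when actually there is a fire.

A Type II error would mean concluding that there is no fire (or at least failing to establish that there is a fire) when in fact there is a fire.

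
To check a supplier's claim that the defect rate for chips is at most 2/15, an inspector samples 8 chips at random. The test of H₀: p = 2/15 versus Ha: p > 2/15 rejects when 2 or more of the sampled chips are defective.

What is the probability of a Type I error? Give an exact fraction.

Under H₀, X ~ Binomial(8, 2/15); the Type I error rate is P(X ≥ 2).
Computing the lower-tail complement: 1 − 1819706993/2562890625 = 743183632/2562890625.

743183632/2562890625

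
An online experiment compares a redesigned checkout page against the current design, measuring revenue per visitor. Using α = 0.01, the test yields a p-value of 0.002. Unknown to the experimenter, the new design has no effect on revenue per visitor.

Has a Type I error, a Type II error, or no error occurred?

The conventional null hypothesis is that the new design has no effect on revenue per visitor.
Since p = 0.002 < α = 0.01, H₀ is rejected.
H₀ is true (actually the new design has no effect on revenue per visitor).
Rejecting a true H₀ is a Type I error.

Type I error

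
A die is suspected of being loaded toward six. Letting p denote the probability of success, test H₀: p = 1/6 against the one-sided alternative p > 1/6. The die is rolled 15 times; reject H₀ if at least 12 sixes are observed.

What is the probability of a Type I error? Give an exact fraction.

7447/58773123072

α = P(reject H₀ | H₀ true) = P(S ≥ 12 | p = 1/6), with S ~ Binomial(15, 1/6).
Summing C(15,j)(1/6)^j(5/6)^{15−j} for j = 12,…,15 gives 7447/58773123072.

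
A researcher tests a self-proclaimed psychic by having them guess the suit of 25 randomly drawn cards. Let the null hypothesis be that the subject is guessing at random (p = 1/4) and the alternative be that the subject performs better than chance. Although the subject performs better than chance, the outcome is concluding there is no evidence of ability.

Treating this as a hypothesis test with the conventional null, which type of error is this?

'Concluding there is no evidence of ability' corresponds to failing to reject H₀.
H₀ was not rejected but H₀ is false — a Type II error (false negative).

Type II error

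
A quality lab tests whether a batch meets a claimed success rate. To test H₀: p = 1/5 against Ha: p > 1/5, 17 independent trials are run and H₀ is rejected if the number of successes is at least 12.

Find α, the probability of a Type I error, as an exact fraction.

Under H₀, K ~ Binomial(17, 1/5), and α = P(K ≥ 12).
Summing C(17,j)(1/5)^j(4/5)^{17−j} for j = 12,…,17 gives 6991557/762939453125.

6991557/762939453125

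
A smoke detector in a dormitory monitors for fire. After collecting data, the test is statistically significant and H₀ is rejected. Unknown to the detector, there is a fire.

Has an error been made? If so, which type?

Neither — the decision is correct.

The conventional null hypothesis here is that there is no fire.
The test rejected a false H₀ — the decision matches the true state.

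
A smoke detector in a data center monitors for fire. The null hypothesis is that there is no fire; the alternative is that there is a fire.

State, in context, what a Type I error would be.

A Type I error is rejecting H₀ when H₀ is true.
Here that means sounding the alarm and evacuating the building when actually there is no fire.

A Type I error would mean concluding that there is a fire when in fact there is no fire.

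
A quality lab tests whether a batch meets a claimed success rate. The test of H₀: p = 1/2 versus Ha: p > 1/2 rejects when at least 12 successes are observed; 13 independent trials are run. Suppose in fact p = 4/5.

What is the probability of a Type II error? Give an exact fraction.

935490453/1220703125

A Type II error is failing to reject when Ha holds: with p = 4/5, β = P(S ≤ 11).
Summing C(13,j)·(4/5)^j·(1/5)^{13-j} for j = 0..11 gives 935490453/1220703125.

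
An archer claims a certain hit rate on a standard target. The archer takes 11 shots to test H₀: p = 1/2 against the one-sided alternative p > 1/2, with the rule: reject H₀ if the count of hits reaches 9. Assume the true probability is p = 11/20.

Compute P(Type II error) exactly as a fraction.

β = P(fail to reject H₀ | Ha true) = P(Y ≤ 8 | p = 11/20), Y ~ Binomial(11, 11/20).
Equivalently, β = 1 − P(Y ≥ 9) = 38288445266097/40960000000000.

38288445266097/40960000000000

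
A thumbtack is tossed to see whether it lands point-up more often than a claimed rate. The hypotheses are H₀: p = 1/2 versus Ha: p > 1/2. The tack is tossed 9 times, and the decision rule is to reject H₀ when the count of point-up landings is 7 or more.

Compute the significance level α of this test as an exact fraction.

23/256

α = P(reject H₀ | H₀ true) = P(S ≥ 7 | p = 1/2), with S ~ Binomial(9, 1/2).
P(S ≥ 7) = [C(9,7) + C(9,8) + C(9,9)] / 2^9 = (36 + 9 + 1) / 512 = 46/512 = 23/256.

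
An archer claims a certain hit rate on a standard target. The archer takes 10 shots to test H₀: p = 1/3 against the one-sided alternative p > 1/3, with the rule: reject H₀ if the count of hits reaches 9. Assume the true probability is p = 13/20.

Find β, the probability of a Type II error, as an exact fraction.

9359826552041/10240000000000

β = P(fail to reject H₀ | Ha true) = P(S ≤ 8 | p = 13/20), S ~ Binomial(10, 13/20).
Equivalently, β = 1 − P(S ≥ 9) = 9359826552041/10240000000000.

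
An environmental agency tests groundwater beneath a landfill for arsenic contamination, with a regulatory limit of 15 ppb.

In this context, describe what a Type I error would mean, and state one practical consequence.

With the conventional null hypothesis that the arsenic concentration is at or below 15 ppb (safe):
A Type I error is rejecting H₀ when H₀ is true.
Here that means declaring the site contaminated and ordering remediation when actually the arsenic concentration is at or below 15 ppb (safe).

A Type I error would mean concluding that the arsenic concentration exceeds 15 ppb when in fact the arsenic concentration is at or below 15 ppb (safe). Consequence: a clean site is subjected to costly and unnecessary remediation.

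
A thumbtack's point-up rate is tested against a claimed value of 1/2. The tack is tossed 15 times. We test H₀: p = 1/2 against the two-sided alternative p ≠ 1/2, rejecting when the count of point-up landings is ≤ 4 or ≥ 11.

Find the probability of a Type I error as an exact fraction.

α = P(X ≤ 4 or X ≥ 11 | p = 1/2), X ~ Binomial(15, 1/2).
The two tails are symmetric, so α = 2·(1 + 15 + 105 + 455 + 1365)/2^15 = 3882/32768 = 1941/16384.

1941/16384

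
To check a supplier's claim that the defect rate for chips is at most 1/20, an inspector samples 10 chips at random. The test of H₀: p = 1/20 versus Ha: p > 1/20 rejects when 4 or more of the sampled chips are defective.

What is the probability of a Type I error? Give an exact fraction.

2632954721/2560000000000

The significance level is the probability, assuming p = 1/20, of seeing 4 or more defectives in 10 draws.
α = 1 − P(S ≤ 3) = 1 − 2557367045279/2560000000000 = 2632954721/2560000000000.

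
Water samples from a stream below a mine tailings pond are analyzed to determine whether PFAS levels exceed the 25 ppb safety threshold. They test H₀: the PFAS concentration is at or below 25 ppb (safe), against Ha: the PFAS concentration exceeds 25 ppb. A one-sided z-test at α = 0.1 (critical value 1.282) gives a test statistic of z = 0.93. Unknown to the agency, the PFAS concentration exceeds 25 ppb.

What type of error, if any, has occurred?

Type II error

Since z = 0.93 ≤ z* = 1.282, H₀ is not rejected.
H₀ is false (actually the PFAS concentration exceeds 25 ppb).
Failing to reject a false H₀ is a Type II error.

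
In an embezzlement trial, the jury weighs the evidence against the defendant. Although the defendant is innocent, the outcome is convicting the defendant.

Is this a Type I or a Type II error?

The null hypothesis here is that the defendant is innocent.
'Convicting the defendant' corresponds to rejecting H₀.
H₀ was rejected but H₀ is true — a Type I error (false positive).

Type I error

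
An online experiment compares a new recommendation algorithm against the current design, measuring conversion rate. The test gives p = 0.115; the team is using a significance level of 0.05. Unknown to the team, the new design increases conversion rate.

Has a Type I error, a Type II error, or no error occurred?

The conventional null hypothesis is that the new design has no effect on conversion rate.
Since p = 0.115 ≥ α = 0.05, H₀ is not rejected.
H₀ is false (actually the new design increases conversion rate).
Failing to reject a false H₀ is a Type II error.

Type II error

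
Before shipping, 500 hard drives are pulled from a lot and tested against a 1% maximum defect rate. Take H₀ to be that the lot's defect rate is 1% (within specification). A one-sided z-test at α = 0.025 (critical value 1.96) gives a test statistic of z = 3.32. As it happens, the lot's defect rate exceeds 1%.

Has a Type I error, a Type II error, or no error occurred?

Since z = 3.32 > z* = 1.96, H₀ is rejected.
H₀ is false (actually the lot's defect rate exceeds 1%).
The decision matches the true state — no error.

No error — this is a correct decision.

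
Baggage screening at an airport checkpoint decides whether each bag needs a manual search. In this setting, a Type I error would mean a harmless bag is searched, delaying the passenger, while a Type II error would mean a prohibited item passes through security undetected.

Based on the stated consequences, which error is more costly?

The Type II consequence (a prohibited item passes through security undetected) is more severe than the Type I consequence (a harmless bag is searched, delaying the passenger).

Type II error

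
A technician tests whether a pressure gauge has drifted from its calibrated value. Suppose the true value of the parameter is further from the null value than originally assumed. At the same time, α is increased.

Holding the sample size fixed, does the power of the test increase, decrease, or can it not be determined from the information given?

It increases.

A larger true effect moves the Ha sampling distribution further from the H₀ critical value, making rejection more likely when Ha is true. With a larger α the critical value moves toward the center, so more of the Ha sampling distribution lies in the rejection region. Both changes push β in the same direction.
Since power = 1 − β and β decreases, power increases.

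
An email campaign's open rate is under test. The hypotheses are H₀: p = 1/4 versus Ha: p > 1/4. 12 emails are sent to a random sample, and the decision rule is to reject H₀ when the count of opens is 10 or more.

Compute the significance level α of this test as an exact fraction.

Under H₀, X ~ Binomial(12, 1/4), and α = P(X ≥ 10).
Adding the binomial terms for j = 10 through 12 with p = 1/4 yields 631/16777216.

631/16777216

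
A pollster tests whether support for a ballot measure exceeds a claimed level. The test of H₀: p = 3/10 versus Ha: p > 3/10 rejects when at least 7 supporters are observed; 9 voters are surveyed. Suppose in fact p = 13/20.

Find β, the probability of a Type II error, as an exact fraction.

5301813769/8000000000

β = P(fail to reject H₀ | Ha true) = P(K ≤ 6 | p = 13/20), K ~ Binomial(9, 13/20).
Adding the binomial probabilities P(K=0)+…+P(K=6) at p = 13/20 gives 5301813769/8000000000.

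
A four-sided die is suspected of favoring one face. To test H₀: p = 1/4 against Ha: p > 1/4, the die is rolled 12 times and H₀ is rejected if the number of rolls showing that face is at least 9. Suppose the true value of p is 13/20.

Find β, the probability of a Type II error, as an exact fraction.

535222111290433/819200000000000

Under the alternative p = 13/20, K ~ Binomial(12, 13/20); β is the probability the test does not reject, P(K < 9).
Equivalently, β = 1 − P(K ≥ 9) = 535222111290433/819200000000000.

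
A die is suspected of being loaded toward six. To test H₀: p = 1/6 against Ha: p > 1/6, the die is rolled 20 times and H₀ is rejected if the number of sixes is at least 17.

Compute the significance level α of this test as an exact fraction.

49117/1218719480020992

The Type I error probability is α = P(X ≥ 17) computed under H₀, where X ~ Binomial(20, 1/6).
Adding the binomial terms for j = 17 through 20 with p = 1/6 yields 49117/1218719480020992.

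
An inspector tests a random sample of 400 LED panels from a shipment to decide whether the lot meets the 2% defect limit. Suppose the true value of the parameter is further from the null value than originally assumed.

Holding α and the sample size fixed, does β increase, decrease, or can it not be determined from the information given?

It decreases.

A bigger departure from H₀ is easier for the test to detect, so it fails to reject less often.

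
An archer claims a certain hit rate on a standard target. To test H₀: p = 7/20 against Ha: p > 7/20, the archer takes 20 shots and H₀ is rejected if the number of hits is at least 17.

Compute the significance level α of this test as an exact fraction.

637973598365478054631/104857600000000000000000000

Under H₀, S ~ Binomial(20, 7/20), and α = P(S ≥ 17).
P(S ≥ 17) = Σ_{j=17}^{20} C(20,j)·(7/20)^j·(13/20)^{20-j} = 637973598365478054631/104857600000000000000000000.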